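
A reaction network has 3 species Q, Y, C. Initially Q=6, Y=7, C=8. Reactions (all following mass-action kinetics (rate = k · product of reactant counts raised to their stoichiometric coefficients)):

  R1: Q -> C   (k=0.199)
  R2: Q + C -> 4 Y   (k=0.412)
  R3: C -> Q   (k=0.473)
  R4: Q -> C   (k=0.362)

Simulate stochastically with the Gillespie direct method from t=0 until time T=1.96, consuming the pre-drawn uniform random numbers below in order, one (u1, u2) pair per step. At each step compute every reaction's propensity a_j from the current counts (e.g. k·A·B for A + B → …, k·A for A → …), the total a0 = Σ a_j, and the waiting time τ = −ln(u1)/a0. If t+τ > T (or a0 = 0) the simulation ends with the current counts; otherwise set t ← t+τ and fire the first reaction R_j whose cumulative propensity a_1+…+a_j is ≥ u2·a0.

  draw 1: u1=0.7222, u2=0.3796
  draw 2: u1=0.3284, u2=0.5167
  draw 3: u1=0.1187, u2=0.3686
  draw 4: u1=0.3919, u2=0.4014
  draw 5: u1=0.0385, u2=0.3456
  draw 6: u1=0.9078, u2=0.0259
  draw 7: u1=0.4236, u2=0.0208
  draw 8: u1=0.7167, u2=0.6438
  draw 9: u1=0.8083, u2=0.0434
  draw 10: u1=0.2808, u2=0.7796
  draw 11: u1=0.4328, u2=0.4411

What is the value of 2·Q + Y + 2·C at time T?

Check how each reaction changes W = 2·Q + Y + 2·C (weight of products minus weight of reactants):
R1: Q -> C: (2·1) − (2·1) = 2 − 2 = 0
R2: Q + C -> 4 Y: (1·4) − (2·1 + 2·1) = 4 − 4 = 0
R3: C -> Q: (2·1) − (2·1) = 2 − 2 = 0
R4: Q -> C: (2·1) − (2·1) = 2 − 2 = 0
Every reaction leaves W unchanged, so W is conserved and no simulation is needed: W(T) = W(0) = 2·6 + 7 + 2·8 = 35

Value at T = 35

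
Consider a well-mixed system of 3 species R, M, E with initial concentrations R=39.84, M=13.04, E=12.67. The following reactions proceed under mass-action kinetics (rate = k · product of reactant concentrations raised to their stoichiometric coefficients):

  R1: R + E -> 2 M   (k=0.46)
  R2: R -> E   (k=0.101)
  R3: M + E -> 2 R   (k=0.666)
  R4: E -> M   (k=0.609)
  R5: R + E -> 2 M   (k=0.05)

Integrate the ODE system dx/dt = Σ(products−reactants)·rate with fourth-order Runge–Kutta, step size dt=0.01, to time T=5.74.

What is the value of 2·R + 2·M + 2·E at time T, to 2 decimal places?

Value at T = 131.10

Check how each reaction changes W = 2·R + 2·M + 2·E (weight of products minus weight of reactants):
R1: R + E -> 2 M: (2·2) − (2·1 + 2·1) = 4 − 4 = 0
R2: R -> E: (2·1) − (2·1) = 2 − 2 = 0
R3: M + E -> 2 R: (2·2) − (2·1 + 2·1) = 4 − 4 = 0
R4: E -> M: (2·1) − (2·1) = 2 − 2 = 0
R5: R + E -> 2 M: (2·2) − (2·1 + 2·1) = 4 − 4 = 0
Every reaction leaves W unchanged, so W is conserved and no simulation is needed: W(T) = W(0) = 2·39.84 + 2·13.04 + 2·12.67 = 131.10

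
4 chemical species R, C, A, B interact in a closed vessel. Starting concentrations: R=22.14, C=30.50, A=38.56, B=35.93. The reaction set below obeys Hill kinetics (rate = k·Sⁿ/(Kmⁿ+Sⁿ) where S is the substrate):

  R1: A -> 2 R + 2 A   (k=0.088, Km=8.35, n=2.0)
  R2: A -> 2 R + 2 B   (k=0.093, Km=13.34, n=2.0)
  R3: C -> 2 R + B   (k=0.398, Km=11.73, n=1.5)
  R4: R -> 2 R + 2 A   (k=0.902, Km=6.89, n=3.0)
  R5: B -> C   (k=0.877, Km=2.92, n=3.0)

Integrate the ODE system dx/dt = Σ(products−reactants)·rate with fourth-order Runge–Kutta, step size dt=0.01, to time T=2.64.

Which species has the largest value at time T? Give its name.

Dominant species at T: A

RK4 with dt=0.01: 264 steps to T=2.64. Trajectory (selected grid times):
t=0.00: R=22.14 C=30.50 A=38.56 B=35.93
t=0.29: R=22.68 C=30.66 A=39.07 B=35.82
t=0.59: R=23.24 C=30.83 A=39.60 B=35.70
t=0.88: R=23.77 C=30.99 A=40.11 B=35.59
t=1.17: R=24.32 C=31.15 A=40.62 B=35.48
t=1.47: R=24.88 C=31.31 A=41.15 B=35.36
t=1.76: R=25.42 C=31.47 A=41.66 B=35.25
t=2.05: R=25.96 C=31.63 A=42.17 B=35.14
t=2.35: R=26.52 C=31.80 A=42.70 B=35.02
t=2.64: R=27.07 C=31.96 A=43.22 B=34.91
At T=2.64: R=27.07 C=31.96 A=43.22 B=34.91; the largest is A.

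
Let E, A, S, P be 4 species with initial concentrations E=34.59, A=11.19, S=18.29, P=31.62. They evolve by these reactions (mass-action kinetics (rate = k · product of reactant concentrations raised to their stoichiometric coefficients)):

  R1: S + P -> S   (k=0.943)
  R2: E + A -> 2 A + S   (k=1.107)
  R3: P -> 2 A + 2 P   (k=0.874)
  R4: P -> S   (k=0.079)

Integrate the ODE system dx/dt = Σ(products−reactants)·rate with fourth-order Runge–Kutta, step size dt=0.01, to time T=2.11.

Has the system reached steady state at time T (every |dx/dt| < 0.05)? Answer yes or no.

RK4 with dt=0.01: 211 steps to T=2.11. Trajectory (selected grid times):
t=0.00: E=34.59 A=11.19 S=18.29 P=31.62
t=0.23: E=0.00 A=47.68 S=52.97 P=0.00
t=0.47: E=0.00 A=47.68 S=52.97 P=0.00
t=0.70: E=0.00 A=47.68 S=52.97 P=0.00
t=0.94: E=0.00 A=47.68 S=52.97 P=0.00
t=1.17: E=0.00 A=47.68 S=52.97 P=0.00
t=1.41: E=0.00 A=47.68 S=52.97 P=0.00
t=1.64: E=0.00 A=47.68 S=52.97 P=0.00
t=1.88: E=0.00 A=47.68 S=52.97 P=0.00
t=2.11: E=0.00 A=47.68 S=52.97 P=0.00
Rates at T: R1=0.0000, R2=0.0000, R3=0.0000, R4=0.0000
dx/dt at T (Σ net stoichiometry × rate): E=-0.0000, A=+0.0000, S=+0.0000, P=-0.0000
Largest |dx/dt| is |-0.0000| (P) < 0.05 → steady.

Steady state at T: yes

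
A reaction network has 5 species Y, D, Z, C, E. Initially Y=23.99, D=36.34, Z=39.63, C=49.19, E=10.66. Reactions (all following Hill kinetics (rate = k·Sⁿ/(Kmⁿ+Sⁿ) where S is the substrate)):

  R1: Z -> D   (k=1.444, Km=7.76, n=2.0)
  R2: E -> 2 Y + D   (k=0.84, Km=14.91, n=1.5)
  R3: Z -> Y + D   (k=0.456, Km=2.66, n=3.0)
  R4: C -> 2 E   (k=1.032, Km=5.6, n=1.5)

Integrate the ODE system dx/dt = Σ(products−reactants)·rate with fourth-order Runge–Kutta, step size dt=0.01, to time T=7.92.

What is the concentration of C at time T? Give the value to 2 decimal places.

RK4 with dt=0.01: 792 steps to T=7.92. Trajectory (selected grid times):
t=0.00: Y=23.99 D=36.34 Z=39.63 C=49.19 E=10.66
t=0.88: Y=24.98 D=38.26 Z=38.01 C=48.32 E=12.11
t=1.76: Y=26.04 D=40.21 Z=36.39 C=47.44 E=13.53
t=2.64: Y=27.15 D=42.18 Z=34.77 C=46.57 E=14.92
t=3.52: Y=28.32 D=44.17 Z=33.17 C=45.70 E=16.28
t=4.40: Y=29.53 D=46.17 Z=31.56 C=44.83 E=17.62
t=5.28: Y=30.78 D=48.20 Z=29.97 C=43.96 E=18.93
t=6.16: Y=32.07 D=50.23 Z=28.38 C=43.09 E=20.22
t=7.04: Y=33.39 D=52.27 Z=26.80 C=42.22 E=21.49
t=7.92: Y=34.75 D=54.31 Z=25.23 C=41.36 E=22.75
Read off C at T=7.92: 41.36

C at T = 41.36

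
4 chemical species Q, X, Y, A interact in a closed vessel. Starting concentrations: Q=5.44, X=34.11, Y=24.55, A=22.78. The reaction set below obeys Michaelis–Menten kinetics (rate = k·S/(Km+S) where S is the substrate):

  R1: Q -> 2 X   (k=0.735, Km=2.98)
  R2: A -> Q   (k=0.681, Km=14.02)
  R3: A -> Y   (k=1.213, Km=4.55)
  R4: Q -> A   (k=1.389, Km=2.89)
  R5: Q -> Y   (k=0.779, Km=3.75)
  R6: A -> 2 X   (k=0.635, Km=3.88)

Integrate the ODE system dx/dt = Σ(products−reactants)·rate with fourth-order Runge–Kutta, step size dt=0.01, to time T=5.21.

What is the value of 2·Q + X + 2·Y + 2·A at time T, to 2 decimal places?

Value at T = 139.65

Check how each reaction changes W = 2·Q + X + 2·Y + 2·A (weight of products minus weight of reactants):
R1: Q -> 2 X: (1·2) − (2·1) = 2 − 2 = 0
R2: A -> Q: (2·1) − (2·1) = 2 − 2 = 0
R3: A -> Y: (2·1) − (2·1) = 2 − 2 = 0
R4: Q -> A: (2·1) − (2·1) = 2 − 2 = 0
R5: Q -> Y: (2·1) − (2·1) = 2 − 2 = 0
R6: A -> 2 X: (1·2) − (2·1) = 2 − 2 = 0
Every reaction leaves W unchanged, so W is conserved and no simulation is needed: W(T) = W(0) = 2·5.44 + 34.11 + 2·24.55 + 2·22.78 = 139.65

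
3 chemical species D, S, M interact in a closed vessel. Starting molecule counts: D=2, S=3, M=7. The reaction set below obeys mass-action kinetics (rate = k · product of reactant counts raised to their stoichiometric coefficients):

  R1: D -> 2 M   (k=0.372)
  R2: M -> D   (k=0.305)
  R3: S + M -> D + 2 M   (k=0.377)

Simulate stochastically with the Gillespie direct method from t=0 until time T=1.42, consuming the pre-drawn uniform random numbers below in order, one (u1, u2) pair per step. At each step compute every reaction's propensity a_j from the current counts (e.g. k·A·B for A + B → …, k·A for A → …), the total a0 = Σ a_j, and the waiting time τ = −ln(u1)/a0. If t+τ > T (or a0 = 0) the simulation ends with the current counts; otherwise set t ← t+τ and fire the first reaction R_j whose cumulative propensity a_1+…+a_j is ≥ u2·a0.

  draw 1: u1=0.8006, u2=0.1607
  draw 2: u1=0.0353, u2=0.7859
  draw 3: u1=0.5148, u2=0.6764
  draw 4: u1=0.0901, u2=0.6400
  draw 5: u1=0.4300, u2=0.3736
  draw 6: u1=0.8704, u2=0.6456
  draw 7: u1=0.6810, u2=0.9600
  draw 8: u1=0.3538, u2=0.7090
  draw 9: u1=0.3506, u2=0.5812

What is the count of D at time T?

D at T = 8

t=0.000: D=2 S=3 M=7
Draw 1: a1=0.744, a2=2.135, a3=7.917, a0=10.796; τ=−ln(0.8006)/10.796=0.021 → t=0.021; u2·a0=0.1607·10.796=1.735; a1=0.744 < 1.735 ≤ a1+a2=2.879 → R2 fires; D=3 S=3 M=6
Draw 2: a1=1.116, a2=1.830, a3=6.786, a0=9.732; τ=−ln(0.0353)/9.732=0.344 → t=0.364; u2·a0=0.7859·9.732=7.648; a1+a2=2.946 < 7.648 ≤ a1+…+a3=9.732 → R3 fires; D=4 S=2 M=7
Draw 3: a1=1.488, a2=2.135, a3=5.278, a0=8.901; τ=−ln(0.5148)/8.901=0.075 → t=0.439; u2·a0=0.6764·8.901=6.021; a1+a2=3.623 < 6.021 ≤ a1+…+a3=8.901 → R3 fires; D=5 S=1 M=8
Draw 4: a1=1.860, a2=2.440, a3=3.016, a0=7.316; τ=−ln(0.0901)/7.316=0.329 → t=0.768; u2·a0=0.6400·7.316=4.682; a1+a2=4.300 < 4.682 ≤ a1+…+a3=7.316 → R3 fires; D=6 S=0 M=9
Draw 5: a1=2.232, a2=2.745, a3=0.000, a0=4.977; τ=−ln(0.4300)/4.977=0.170 → t=0.937; u2·a0=0.3736·4.977=1.859 ≤ a1=2.232 → R1 fires; D=5 S=0 M=11
Draw 6: a1=1.860, a2=3.355, a3=0.000, a0=5.215; τ=−ln(0.8704)/5.215=0.027 → t=0.964; u2·a0=0.6456·5.215=3.367; a1=1.860 < 3.367 ≤ a1+a2=5.215 → R2 fires; D=6 S=0 M=10
Draw 7: a1=2.232, a2=3.050, a3=0.000, a0=5.282; τ=−ln(0.6810)/5.282=0.073 → t=1.037; u2·a0=0.9600·5.282=5.071; a1=2.232 < 5.071 ≤ a1+a2=5.282 → R2 fires; D=7 S=0 M=9
Draw 8: a1=2.604, a2=2.745, a3=0.000, a0=5.349; τ=−ln(0.3538)/5.349=0.194 → t=1.231; u2·a0=0.7090·5.349=3.792; a1=2.604 < 3.792 ≤ a1+a2=5.349 → R2 fires; D=8 S=0 M=8
Draw 9: a1=2.976, a2=2.440, a3=0.000, a0=5.416; τ=−ln(0.3506)/5.416=0.194 → t=1.424 > T=1.42: stop.
Read off D at T=1.42: 8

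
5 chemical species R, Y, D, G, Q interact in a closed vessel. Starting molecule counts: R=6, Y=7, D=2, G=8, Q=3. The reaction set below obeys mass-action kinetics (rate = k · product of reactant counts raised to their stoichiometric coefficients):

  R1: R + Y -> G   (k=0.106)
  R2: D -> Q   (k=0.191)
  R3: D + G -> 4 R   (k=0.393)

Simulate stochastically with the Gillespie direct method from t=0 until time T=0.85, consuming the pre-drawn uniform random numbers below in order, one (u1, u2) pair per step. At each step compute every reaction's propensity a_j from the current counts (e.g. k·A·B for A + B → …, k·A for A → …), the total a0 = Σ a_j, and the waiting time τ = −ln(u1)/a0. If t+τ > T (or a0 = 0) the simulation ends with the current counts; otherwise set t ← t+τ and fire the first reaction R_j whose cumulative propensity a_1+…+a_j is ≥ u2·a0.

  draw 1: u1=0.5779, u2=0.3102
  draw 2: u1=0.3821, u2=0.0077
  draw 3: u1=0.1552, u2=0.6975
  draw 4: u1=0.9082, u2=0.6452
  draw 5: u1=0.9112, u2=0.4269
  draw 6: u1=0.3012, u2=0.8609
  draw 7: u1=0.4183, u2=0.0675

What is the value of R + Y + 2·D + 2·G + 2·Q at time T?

Check how each reaction changes W = R + Y + 2·D + 2·G + 2·Q (weight of products minus weight of reactants):
R1: R + Y -> G: (2·1) − (1·1 + 1·1) = 2 − 2 = 0
R2: D -> Q: (2·1) − (2·1) = 2 − 2 = 0
R3: D + G -> 4 R: (1·4) − (2·1 + 2·1) = 4 − 4 = 0
Every reaction leaves W unchanged, so W is conserved and no simulation is needed: W(T) = W(0) = 6 + 7 + 2·2 + 2·8 + 2·3 = 39

Value at T = 39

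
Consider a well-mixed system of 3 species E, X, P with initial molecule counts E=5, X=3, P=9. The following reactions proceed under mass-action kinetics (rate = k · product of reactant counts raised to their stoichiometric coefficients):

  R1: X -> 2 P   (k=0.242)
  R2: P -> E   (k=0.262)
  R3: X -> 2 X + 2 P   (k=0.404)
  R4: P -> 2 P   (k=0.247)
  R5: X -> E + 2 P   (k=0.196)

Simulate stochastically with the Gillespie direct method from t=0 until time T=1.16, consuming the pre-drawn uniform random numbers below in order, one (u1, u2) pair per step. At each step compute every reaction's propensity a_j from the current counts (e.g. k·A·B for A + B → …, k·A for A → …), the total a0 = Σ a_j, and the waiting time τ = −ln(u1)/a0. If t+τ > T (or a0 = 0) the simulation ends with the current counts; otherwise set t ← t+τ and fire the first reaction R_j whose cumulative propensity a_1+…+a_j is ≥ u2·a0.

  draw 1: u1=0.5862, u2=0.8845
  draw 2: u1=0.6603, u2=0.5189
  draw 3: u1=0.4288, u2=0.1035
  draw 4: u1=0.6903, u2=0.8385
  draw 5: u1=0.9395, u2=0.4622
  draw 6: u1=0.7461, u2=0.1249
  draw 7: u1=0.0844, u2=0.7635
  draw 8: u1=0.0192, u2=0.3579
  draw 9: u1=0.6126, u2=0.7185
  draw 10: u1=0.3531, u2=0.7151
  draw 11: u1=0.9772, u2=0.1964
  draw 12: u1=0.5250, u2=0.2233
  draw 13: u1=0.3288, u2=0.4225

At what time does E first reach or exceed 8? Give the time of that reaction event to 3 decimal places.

t=0.000: E=5 X=3 P=9
Draw 1: a1=0.726, a2=2.358, a3=1.212, a4=2.223, a5=0.588, a0=7.107; τ=−ln(0.5862)/7.107=0.075 → t=0.075; u2·a0=0.8845·7.107=6.286; a1+…+a3=4.296 < 6.286 ≤ a1+…+a4=6.519 → R4 fires; E=5 X=3 P=10
Draw 2: a1=0.726, a2=2.620, a3=1.212, a4=2.470, a5=0.588, a0=7.616; τ=−ln(0.6603)/7.616=0.054 → t=0.130; u2·a0=0.5189·7.616=3.952; a1+a2=3.346 < 3.952 ≤ a1+…+a3=4.558 → R3 fires; E=5 X=4 P=12
Draw 3: a1=0.968, a2=3.144, a3=1.616, a4=2.964, a5=0.784, a0=9.476; τ=−ln(0.4288)/9.476=0.089 → t=0.219; u2·a0=0.1035·9.476=0.981; a1=0.968 < 0.981 ≤ a1+a2=4.112 → R2 fires; E=6 X=4 P=11
Draw 4: a1=0.968, a2=2.882, a3=1.616, a4=2.717, a5=0.784, a0=8.967; τ=−ln(0.6903)/8.967=0.041 → t=0.260; u2·a0=0.8385·8.967=7.519; a1+…+a3=5.466 < 7.519 ≤ a1+…+a4=8.183 → R4 fires; E=6 X=4 P=12
Draw 5: a1=0.968, a2=3.144, a3=1.616, a4=2.964, a5=0.784, a0=9.476; τ=−ln(0.9395)/9.476=0.007 → t=0.267; u2·a0=0.4622·9.476=4.380; a1+a2=4.112 < 4.380 ≤ a1+…+a3=5.728 → R3 fires; E=6 X=5 P=14
Draw 6: a1=1.210, a2=3.668, a3=2.020, a4=3.458, a5=0.980, a0=11.336; τ=−ln(0.7461)/11.336=0.026 → t=0.293; u2·a0=0.1249·11.336=1.416; a1=1.210 < 1.416 ≤ a1+a2=4.878 → R2 fires; E=7 X=5 P=13
Draw 7: a1=1.210, a2=3.406, a3=2.020, a4=3.211, a5=0.980, a0=10.827; τ=−ln(0.0844)/10.827=0.228 → t=0.521; u2·a0=0.7635·10.827=8.266; a1+…+a3=6.636 < 8.266 ≤ a1+…+a4=9.847 → R4 fires; E=7 X=5 P=14
Draw 8: a1=1.210, a2=3.668, a3=2.020, a4=3.458, a5=0.980, a0=11.336; τ=−ln(0.0192)/11.336=0.349 → t=0.870; u2·a0=0.3579·11.336=4.057; a1=1.210 < 4.057 ≤ a1+a2=4.878 → R2 fires; E=8 X=5 P=13
Draw 9: a1=1.210, a2=3.406, a3=2.020, a4=3.211, a5=0.980, a0=10.827; τ=−ln(0.6126)/10.827=0.045 → t=0.915; u2·a0=0.7185·10.827=7.779; a1+…+a3=6.636 < 7.779 ≤ a1+…+a4=9.847 → R4 fires; E=8 X=5 P=14
Draw 10: a1=1.210, a2=3.668, a3=2.020, a4=3.458, a5=0.980, a0=11.336; τ=−ln(0.3531)/11.336=0.092 → t=1.007; u2·a0=0.7151·11.336=8.106; a1+…+a3=6.898 < 8.106 ≤ a1+…+a4=10.356 → R4 fires; E=8 X=5 P=15
Draw 11: a1=1.210, a2=3.930, a3=2.020, a4=3.705, a5=0.980, a0=11.845; τ=−ln(0.9772)/11.845=0.002 → t=1.009; u2·a0=0.1964·11.845=2.326; a1=1.210 < 2.326 ≤ a1+a2=5.140 → R2 fires; E=9 X=5 P=14
Draw 12: a1=1.210, a2=3.668, a3=2.020, a4=3.458, a5=0.980, a0=11.336; τ=−ln(0.5250)/11.336=0.057 → t=1.066; u2·a0=0.2233·11.336=2.531; a1=1.210 < 2.531 ≤ a1+a2=4.878 → R2 fires; E=10 X=5 P=13
Draw 13: a1=1.210, a2=3.406, a3=2.020, a4=3.211, a5=0.980, a0=10.827; τ=−ln(0.3288)/10.827=0.103 → t=1.168 > T=1.16: stop.
E first becomes ≥ 8 when it reaches 8 at the event at t=0.870.

Threshold first reached at t = 0.870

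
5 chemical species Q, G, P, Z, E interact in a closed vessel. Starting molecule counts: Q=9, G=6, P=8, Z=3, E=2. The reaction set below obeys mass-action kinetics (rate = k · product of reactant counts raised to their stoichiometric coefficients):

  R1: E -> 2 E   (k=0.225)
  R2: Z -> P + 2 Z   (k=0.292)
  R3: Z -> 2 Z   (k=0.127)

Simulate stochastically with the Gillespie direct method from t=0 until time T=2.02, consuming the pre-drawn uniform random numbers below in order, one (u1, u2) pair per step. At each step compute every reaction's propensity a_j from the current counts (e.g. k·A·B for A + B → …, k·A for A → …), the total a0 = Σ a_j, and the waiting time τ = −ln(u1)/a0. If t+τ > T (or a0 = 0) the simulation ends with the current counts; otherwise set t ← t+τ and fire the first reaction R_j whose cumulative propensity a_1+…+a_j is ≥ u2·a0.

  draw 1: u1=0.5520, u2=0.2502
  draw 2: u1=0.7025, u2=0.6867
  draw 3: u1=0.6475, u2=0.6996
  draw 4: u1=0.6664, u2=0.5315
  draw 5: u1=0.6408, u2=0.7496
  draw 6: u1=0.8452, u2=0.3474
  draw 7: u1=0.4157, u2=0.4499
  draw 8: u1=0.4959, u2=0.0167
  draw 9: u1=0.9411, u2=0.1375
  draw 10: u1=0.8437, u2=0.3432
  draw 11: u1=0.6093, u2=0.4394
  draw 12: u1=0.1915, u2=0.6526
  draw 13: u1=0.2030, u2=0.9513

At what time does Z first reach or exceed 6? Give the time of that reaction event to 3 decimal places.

Threshold first reached at t = 0.862

t=0.000: Q=9 G=6 P=8 Z=3 E=2
Draw 1: a1=0.450, a2=0.876, a3=0.381, a0=1.707; τ=−ln(0.5520)/1.707=0.348 → t=0.348; u2·a0=0.2502·1.707=0.427 ≤ a1=0.450 → R1 fires; Q=9 G=6 P=8 Z=3 E=3
Draw 2: a1=0.675, a2=0.876, a3=0.381, a0=1.932; τ=−ln(0.7025)/1.932=0.183 → t=0.531; u2·a0=0.6867·1.932=1.327; a1=0.675 < 1.327 ≤ a1+a2=1.551 → R2 fires; Q=9 G=6 P=9 Z=4 E=3
Draw 3: a1=0.675, a2=1.168, a3=0.508, a0=2.351; τ=−ln(0.6475)/2.351=0.185 → t=0.716; u2·a0=0.6996·2.351=1.645; a1=0.675 < 1.645 ≤ a1+a2=1.843 → R2 fires; Q=9 G=6 P=10 Z=5 E=3
Draw 4: a1=0.675, a2=1.460, a3=0.635, a0=2.770; τ=−ln(0.6664)/2.770=0.147 → t=0.862; u2·a0=0.5315·2.770=1.472; a1=0.675 < 1.472 ≤ a1+a2=2.135 → R2 fires; Q=9 G=6 P=11 Z=6 E=3
Draw 5: a1=0.675, a2=1.752, a3=0.762, a0=3.189; τ=−ln(0.6408)/3.189=0.140 → t=1.002; u2·a0=0.7496·3.189=2.390; a1=0.675 < 2.390 ≤ a1+a2=2.427 → R2 fires; Q=9 G=6 P=12 Z=7 E=3
Draw 6: a1=0.675, a2=2.044, a3=0.889, a0=3.608; τ=−ln(0.8452)/3.608=0.047 → t=1.048; u2·a0=0.3474·3.608=1.253; a1=0.675 < 1.253 ≤ a1+a2=2.719 → R2 fires; Q=9 G=6 P=13 Z=8 E=3
Draw 7: a1=0.675, a2=2.336, a3=1.016, a0=4.027; τ=−ln(0.4157)/4.027=0.218 → t=1.266; u2·a0=0.4499·4.027=1.812; a1=0.675 < 1.812 ≤ a1+a2=3.011 → R2 fires; Q=9 G=6 P=14 Z=9 E=3
Draw 8: a1=0.675, a2=2.628, a3=1.143, a0=4.446; τ=−ln(0.4959)/4.446=0.158 → t=1.424; u2·a0=0.0167·4.446=0.074 ≤ a1=0.675 → R1 fires; Q=9 G=6 P=14 Z=9 E=4
Draw 9: a1=0.900, a2=2.628, a3=1.143, a0=4.671; τ=−ln(0.9411)/4.671=0.013 → t=1.437; u2·a0=0.1375·4.671=0.642 ≤ a1=0.900 → R1 fires; Q=9 G=6 P=14 Z=9 E=5
Draw 10: a1=1.125, a2=2.628, a3=1.143, a0=4.896; τ=−ln(0.8437)/4.896=0.035 → t=1.472; u2·a0=0.3432·4.896=1.680; a1=1.125 < 1.680 ≤ a1+a2=3.753 → R2 fires; Q=9 G=6 P=15 Z=10 E=5
Draw 11: a1=1.125, a2=2.920, a3=1.270, a0=5.315; τ=−ln(0.6093)/5.315=0.093 → t=1.565; u2·a0=0.4394·5.315=2.335; a1=1.125 < 2.335 ≤ a1+a2=4.045 → R2 fires; Q=9 G=6 P=16 Z=11 E=5
Draw 12: a1=1.125, a2=3.212, a3=1.397, a0=5.734; τ=−ln(0.1915)/5.734=0.288 → t=1.853; u2·a0=0.6526·5.734=3.742; a1=1.125 < 3.742 ≤ a1+a2=4.337 → R2 fires; Q=9 G=6 P=17 Z=12 E=5
Draw 13: a1=1.125, a2=3.504, a3=1.524, a0=6.153; τ=−ln(0.2030)/6.153=0.259 → t=2.112 > T=2.02: stop.
Z first becomes ≥ 6 when it reaches 6 at the event at t=0.862.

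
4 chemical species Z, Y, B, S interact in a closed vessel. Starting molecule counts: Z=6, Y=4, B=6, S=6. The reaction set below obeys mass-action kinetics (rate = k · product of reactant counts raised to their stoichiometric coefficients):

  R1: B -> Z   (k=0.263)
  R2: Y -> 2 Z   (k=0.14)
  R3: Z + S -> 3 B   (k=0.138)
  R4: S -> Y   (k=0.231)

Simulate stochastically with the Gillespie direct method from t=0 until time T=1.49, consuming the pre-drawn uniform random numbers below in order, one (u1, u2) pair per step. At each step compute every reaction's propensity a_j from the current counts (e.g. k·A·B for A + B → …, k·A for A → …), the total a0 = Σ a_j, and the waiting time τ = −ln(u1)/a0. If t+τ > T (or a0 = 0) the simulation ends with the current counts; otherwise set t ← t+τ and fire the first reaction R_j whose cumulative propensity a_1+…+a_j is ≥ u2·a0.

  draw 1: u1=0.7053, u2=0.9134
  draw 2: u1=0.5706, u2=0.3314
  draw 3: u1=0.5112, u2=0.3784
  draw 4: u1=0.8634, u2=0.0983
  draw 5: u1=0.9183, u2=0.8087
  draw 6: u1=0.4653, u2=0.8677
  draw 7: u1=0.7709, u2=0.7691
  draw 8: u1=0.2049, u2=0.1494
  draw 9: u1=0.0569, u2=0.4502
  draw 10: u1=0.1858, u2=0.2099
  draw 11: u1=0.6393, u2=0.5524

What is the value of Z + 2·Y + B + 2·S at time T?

Value at T = 32

Check how each reaction changes W = Z + 2·Y + B + 2·S (weight of products minus weight of reactants):
R1: B -> Z: (1·1) − (1·1) = 1 − 1 = 0
R2: Y -> 2 Z: (1·2) − (2·1) = 2 − 2 = 0
R3: Z + S -> 3 B: (1·3) − (1·1 + 2·1) = 3 − 3 = 0
R4: S -> Y: (2·1) − (2·1) = 2 − 2 = 0
Every reaction leaves W unchanged, so W is conserved and no simulation is needed: W(T) = W(0) = 6 + 2·4 + 6 + 2·6 = 32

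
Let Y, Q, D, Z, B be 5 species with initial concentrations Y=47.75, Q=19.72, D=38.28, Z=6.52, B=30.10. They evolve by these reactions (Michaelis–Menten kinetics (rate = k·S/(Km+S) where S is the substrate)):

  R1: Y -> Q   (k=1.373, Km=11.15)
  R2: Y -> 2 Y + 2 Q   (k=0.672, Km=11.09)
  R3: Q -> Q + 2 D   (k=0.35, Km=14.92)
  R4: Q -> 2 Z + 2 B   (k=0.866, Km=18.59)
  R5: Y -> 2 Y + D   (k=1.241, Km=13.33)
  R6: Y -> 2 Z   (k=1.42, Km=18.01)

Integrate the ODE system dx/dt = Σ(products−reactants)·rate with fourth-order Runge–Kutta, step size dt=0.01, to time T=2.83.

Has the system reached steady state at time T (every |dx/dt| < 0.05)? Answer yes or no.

RK4 with dt=0.01: 283 steps to T=2.83. Trajectory (selected grid times):
t=0.00: Y=47.75 Q=19.72 D=38.28 Z=6.52 B=30.10
t=0.31: Y=47.56 Q=20.26 D=38.70 Z=7.44 B=30.38
t=0.63: Y=47.35 Q=20.82 D=39.14 Z=8.39 B=30.67
t=0.94: Y=47.16 Q=21.36 D=39.57 Z=9.31 B=30.95
t=1.26: Y=46.96 Q=21.92 D=40.01 Z=10.27 B=31.25
t=1.57: Y=46.77 Q=22.45 D=40.44 Z=11.19 B=31.54
t=1.89: Y=46.57 Q=23.00 D=40.89 Z=12.15 B=31.85
t=2.20: Y=46.37 Q=23.53 D=41.32 Z=13.09 B=32.15
t=2.52: Y=46.17 Q=24.08 D=41.76 Z=14.05 B=32.46
t=2.83: Y=45.98 Q=24.60 D=42.20 Z=14.99 B=32.76
Rates at T: R1=1.1050, R2=0.5414, R3=0.2179, R4=0.4933, R5=0.9621, R6=1.0203
dx/dt at T (Σ net stoichiometry × rate): Y=-0.6219, Q=+1.6946, D=+1.3978, Z=+3.0272, B=+0.9865
Largest |dx/dt| is |+3.0272| (Z) ≥ 0.05 → not steady.

Steady state at T: no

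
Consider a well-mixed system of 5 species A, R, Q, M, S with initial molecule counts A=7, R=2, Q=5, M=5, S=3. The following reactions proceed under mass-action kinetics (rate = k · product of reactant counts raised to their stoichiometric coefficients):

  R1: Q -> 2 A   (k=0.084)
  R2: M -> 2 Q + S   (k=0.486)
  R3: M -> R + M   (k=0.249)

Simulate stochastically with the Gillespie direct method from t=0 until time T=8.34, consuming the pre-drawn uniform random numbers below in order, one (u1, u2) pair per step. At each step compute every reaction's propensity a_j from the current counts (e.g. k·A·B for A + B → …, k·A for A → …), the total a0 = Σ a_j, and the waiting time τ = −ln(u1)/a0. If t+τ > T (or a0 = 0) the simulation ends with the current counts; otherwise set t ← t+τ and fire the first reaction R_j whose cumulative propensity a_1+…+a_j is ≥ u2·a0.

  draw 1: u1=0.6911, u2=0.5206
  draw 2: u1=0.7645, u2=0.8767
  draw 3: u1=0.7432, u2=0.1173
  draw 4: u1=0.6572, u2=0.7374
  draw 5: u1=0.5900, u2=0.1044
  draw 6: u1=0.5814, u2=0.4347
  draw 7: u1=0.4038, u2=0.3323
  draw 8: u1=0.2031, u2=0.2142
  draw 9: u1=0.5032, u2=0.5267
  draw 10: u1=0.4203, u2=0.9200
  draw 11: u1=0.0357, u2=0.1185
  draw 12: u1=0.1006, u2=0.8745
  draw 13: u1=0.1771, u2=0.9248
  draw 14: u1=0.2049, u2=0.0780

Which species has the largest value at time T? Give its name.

t=0.000: A=7 R=2 Q=5 M=5 S=3
Draw 1: a1=0.420, a2=2.430, a3=1.245, a0=4.095; τ=−ln(0.6911)/4.095=0.090 → t=0.090; u2·a0=0.5206·4.095=2.132; a1=0.420 < 2.132 ≤ a1+a2=2.850 → R2 fires; A=7 R=2 Q=7 M=4 S=4
Draw 2: a1=0.588, a2=1.944, a3=0.996, a0=3.528; τ=−ln(0.7645)/3.528=0.076 → t=0.166; u2·a0=0.8767·3.528=3.093; a1+a2=2.532 < 3.093 ≤ a1+…+a3=3.528 → R3 fires; A=7 R=3 Q=7 M=4 S=4
Draw 3: a1=0.588, a2=1.944, a3=0.996, a0=3.528; τ=−ln(0.7432)/3.528=0.084 → t=0.250; u2·a0=0.1173·3.528=0.414 ≤ a1=0.588 → R1 fires; A=9 R=3 Q=6 M=4 S=4
Draw 4: a1=0.504, a2=1.944, a3=0.996, a0=3.444; τ=−ln(0.6572)/3.444=0.122 → t=0.372; u2·a0=0.7374·3.444=2.540; a1+a2=2.448 < 2.540 ≤ a1+…+a3=3.444 → R3 fires; A=9 R=4 Q=6 M=4 S=4
Draw 5: a1=0.504, a2=1.944, a3=0.996, a0=3.444; τ=−ln(0.5900)/3.444=0.153 → t=0.526; u2·a0=0.1044·3.444=0.360 ≤ a1=0.504 → R1 fires; A=11 R=4 Q=5 M=4 S=4
Draw 6: a1=0.420, a2=1.944, a3=0.996, a0=3.360; τ=−ln(0.5814)/3.360=0.161 → t=0.687; u2·a0=0.4347·3.360=1.461; a1=0.420 < 1.461 ≤ a1+a2=2.364 → R2 fires; A=11 R=4 Q=7 M=3 S=5
Draw 7: a1=0.588, a2=1.458, a3=0.747, a0=2.793; τ=−ln(0.4038)/2.793=0.325 → t=1.012; u2·a0=0.3323·2.793=0.928; a1=0.588 < 0.928 ≤ a1+a2=2.046 → R2 fires; A=11 R=4 Q=9 M=2 S=6
Draw 8: a1=0.756, a2=0.972, a3=0.498, a0=2.226; τ=−ln(0.2031)/2.226=0.716 → t=1.728; u2·a0=0.2142·2.226=0.477 ≤ a1=0.756 → R1 fires; A=13 R=4 Q=8 M=2 S=6
Draw 9: a1=0.672, a2=0.972, a3=0.498, a0=2.142; τ=−ln(0.5032)/2.142=0.321 → t=2.048; u2·a0=0.5267·2.142=1.128; a1=0.672 < 1.128 ≤ a1+a2=1.644 → R2 fires; A=13 R=4 Q=10 M=1 S=7
Draw 10: a1=0.840, a2=0.486, a3=0.249, a0=1.575; τ=−ln(0.4203)/1.575=0.550 → t=2.599; u2·a0=0.9200·1.575=1.449; a1+a2=1.326 < 1.449 ≤ a1+…+a3=1.575 → R3 fires; A=13 R=5 Q=10 M=1 S=7
Draw 11: a1=0.840, a2=0.486, a3=0.249, a0=1.575; τ=−ln(0.0357)/1.575=2.116 → t=4.715; u2·a0=0.1185·1.575=0.187 ≤ a1=0.840 → R1 fires; A=15 R=5 Q=9 M=1 S=7
Draw 12: a1=0.756, a2=0.486, a3=0.249, a0=1.491; τ=−ln(0.1006)/1.491=1.540 → t=6.255; u2·a0=0.8745·1.491=1.304; a1+a2=1.242 < 1.304 ≤ a1+…+a3=1.491 → R3 fires; A=15 R=6 Q=9 M=1 S=7
Draw 13: a1=0.756, a2=0.486, a3=0.249, a0=1.491; τ=−ln(0.1771)/1.491=1.161 → t=7.416; u2·a0=0.9248·1.491=1.379; a1+a2=1.242 < 1.379 ≤ a1+…+a3=1.491 → R3 fires; A=15 R=7 Q=9 M=1 S=7
Draw 14: a1=0.756, a2=0.486, a3=0.249, a0=1.491; τ=−ln(0.2049)/1.491=1.063 → t=8.479 > T=8.34: stop.
At T=8.34: A=15 R=7 Q=9 M=1 S=7; the largest is A.

Dominant species at T: A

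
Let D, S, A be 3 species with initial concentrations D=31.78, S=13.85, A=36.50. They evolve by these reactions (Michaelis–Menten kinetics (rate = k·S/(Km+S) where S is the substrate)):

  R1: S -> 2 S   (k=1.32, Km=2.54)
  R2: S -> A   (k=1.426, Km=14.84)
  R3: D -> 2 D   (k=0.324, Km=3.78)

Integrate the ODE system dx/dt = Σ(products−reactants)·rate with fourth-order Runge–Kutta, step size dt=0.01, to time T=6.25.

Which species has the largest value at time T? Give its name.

RK4 with dt=0.01: 625 steps to T=6.25. Trajectory (selected grid times):
t=0.00: D=31.78 S=13.85 A=36.50
t=0.69: D=31.98 S=14.14 A=36.98
t=1.39: D=32.18 S=14.44 A=37.47
t=2.08: D=32.38 S=14.73 A=37.95
t=2.78: D=32.59 S=15.02 A=38.45
t=3.47: D=32.79 S=15.30 A=38.95
t=4.17: D=32.99 S=15.58 A=39.46
t=4.86: D=33.19 S=15.86 A=39.97
t=5.56: D=33.39 S=16.14 A=40.48
t=6.25: D=33.60 S=16.41 A=41.00
At T=6.25: D=33.60 S=16.41 A=41.00; the largest is A.

Dominant species at T: A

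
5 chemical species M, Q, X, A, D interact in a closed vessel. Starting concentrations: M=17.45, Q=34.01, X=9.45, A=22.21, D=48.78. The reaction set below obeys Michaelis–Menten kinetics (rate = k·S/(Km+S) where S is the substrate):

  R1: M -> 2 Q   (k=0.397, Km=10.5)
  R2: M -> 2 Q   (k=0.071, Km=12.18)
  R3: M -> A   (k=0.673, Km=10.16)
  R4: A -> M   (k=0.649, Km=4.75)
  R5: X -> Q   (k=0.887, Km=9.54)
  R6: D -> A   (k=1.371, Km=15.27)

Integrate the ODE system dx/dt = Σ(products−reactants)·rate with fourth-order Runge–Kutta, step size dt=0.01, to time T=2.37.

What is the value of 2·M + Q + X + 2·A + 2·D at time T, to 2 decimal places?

Value at T = 220.34

Check how each reaction changes W = 2·M + Q + X + 2·A + 2·D (weight of products minus weight of reactants):
R1: M -> 2 Q: (1·2) − (2·1) = 2 − 2 = 0
R2: M -> 2 Q: (1·2) − (2·1) = 2 − 2 = 0
R3: M -> A: (2·1) − (2·1) = 2 − 2 = 0
R4: A -> M: (2·1) − (2·1) = 2 − 2 = 0
R5: X -> Q: (1·1) − (1·1) = 1 − 1 = 0
R6: D -> A: (2·1) − (2·1) = 2 − 2 = 0
Every reaction leaves W unchanged, so W is conserved and no simulation is needed: W(T) = W(0) = 2·17.45 + 34.01 + 9.45 + 2·22.21 + 2·48.78 = 220.34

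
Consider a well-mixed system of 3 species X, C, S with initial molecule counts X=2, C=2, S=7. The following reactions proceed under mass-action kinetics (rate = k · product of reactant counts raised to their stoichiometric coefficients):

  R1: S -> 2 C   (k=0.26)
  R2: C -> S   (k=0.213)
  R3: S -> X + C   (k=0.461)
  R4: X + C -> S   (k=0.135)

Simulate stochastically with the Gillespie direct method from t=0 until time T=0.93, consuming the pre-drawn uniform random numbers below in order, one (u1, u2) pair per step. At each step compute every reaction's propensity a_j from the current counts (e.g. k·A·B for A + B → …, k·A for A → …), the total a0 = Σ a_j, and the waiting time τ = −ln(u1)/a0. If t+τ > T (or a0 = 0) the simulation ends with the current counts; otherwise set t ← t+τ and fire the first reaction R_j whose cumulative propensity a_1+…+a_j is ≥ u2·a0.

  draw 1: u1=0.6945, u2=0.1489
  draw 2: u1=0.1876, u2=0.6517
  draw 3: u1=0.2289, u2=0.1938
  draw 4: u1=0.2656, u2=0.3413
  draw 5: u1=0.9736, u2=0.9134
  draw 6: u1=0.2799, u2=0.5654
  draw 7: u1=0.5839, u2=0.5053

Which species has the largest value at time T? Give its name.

t=0.000: X=2 C=2 S=7
Draw 1: a1=1.820, a2=0.426, a3=3.227, a4=0.540, a0=6.013; τ=−ln(0.6945)/6.013=0.061 → t=0.061; u2·a0=0.1489·6.013=0.895 ≤ a1=1.820 → R1 fires; X=2 C=4 S=6
Draw 2: a1=1.560, a2=0.852, a3=2.766, a4=1.080, a0=6.258; τ=−ln(0.1876)/6.258=0.267 → t=0.328; u2·a0=0.6517·6.258=4.078; a1+a2=2.412 < 4.078 ≤ a1+…+a3=5.178 → R3 fires; X=3 C=5 S=5
Draw 3: a1=1.300, a2=1.065, a3=2.305, a4=2.025, a0=6.695; τ=−ln(0.2289)/6.695=0.220 → t=0.548; u2·a0=0.1938·6.695=1.297 ≤ a1=1.300 → R1 fires; X=3 C=7 S=4
Draw 4: a1=1.040, a2=1.491, a3=1.844, a4=2.835, a0=7.210; τ=−ln(0.2656)/7.210=0.184 → t=0.732; u2·a0=0.3413·7.210=2.461; a1=1.040 < 2.461 ≤ a1+a2=2.531 → R2 fires; X=3 C=6 S=5
Draw 5: a1=1.300, a2=1.278, a3=2.305, a4=2.430, a0=7.313; τ=−ln(0.9736)/7.313=0.004 → t=0.736; u2·a0=0.9134·7.313=6.680; a1+…+a3=4.883 < 6.680 ≤ a1+…+a4=7.313 → R4 fires; X=2 C=5 S=6
Draw 6: a1=1.560, a2=1.065, a3=2.766, a4=1.350, a0=6.741; τ=−ln(0.2799)/6.741=0.189 → t=0.925; u2·a0=0.5654·6.741=3.811; a1+a2=2.625 < 3.811 ≤ a1+…+a3=5.391 → R3 fires; X=3 C=6 S=5
Draw 7: a1=1.300, a2=1.278, a3=2.305, a4=2.430, a0=7.313; τ=−ln(0.5839)/7.313=0.074 → t=0.998 > T=0.93: stop.
At T=0.93: X=3 C=6 S=5; the largest is C.

Dominant species at T: C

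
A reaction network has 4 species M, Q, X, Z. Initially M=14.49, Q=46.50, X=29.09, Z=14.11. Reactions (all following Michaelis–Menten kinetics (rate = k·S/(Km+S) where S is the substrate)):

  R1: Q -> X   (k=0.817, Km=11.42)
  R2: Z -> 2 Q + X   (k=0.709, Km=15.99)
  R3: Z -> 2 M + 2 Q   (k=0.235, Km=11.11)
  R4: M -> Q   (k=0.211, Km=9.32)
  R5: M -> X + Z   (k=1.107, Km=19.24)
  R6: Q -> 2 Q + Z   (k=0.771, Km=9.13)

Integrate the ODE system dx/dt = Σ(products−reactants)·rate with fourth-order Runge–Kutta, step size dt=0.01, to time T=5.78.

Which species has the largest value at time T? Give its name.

Dominant species at T: Q

RK4 with dt=0.01: 578 steps to T=5.78. Trajectory (selected grid times):
t=0.00: M=14.49 Q=46.50 X=29.09 Z=14.11
t=0.64: M=14.27 Q=47.17 X=30.03 Z=14.53
t=1.28: M=14.06 Q=47.85 X=30.97 Z=14.94
t=1.93: M=13.86 Q=48.55 X=31.92 Z=15.35
t=2.57: M=13.65 Q=49.25 X=32.87 Z=15.75
t=3.21: M=13.46 Q=49.95 X=33.81 Z=16.14
t=3.85: M=13.27 Q=50.66 X=34.76 Z=16.53
t=4.50: M=13.08 Q=51.38 X=35.72 Z=16.92
t=5.14: M=12.90 Q=52.11 X=36.67 Z=17.30
t=5.78: M=12.72 Q=52.83 X=37.62 Z=17.68
At T=5.78: M=12.72 Q=52.83 X=37.62 Z=17.68; the largest is Q.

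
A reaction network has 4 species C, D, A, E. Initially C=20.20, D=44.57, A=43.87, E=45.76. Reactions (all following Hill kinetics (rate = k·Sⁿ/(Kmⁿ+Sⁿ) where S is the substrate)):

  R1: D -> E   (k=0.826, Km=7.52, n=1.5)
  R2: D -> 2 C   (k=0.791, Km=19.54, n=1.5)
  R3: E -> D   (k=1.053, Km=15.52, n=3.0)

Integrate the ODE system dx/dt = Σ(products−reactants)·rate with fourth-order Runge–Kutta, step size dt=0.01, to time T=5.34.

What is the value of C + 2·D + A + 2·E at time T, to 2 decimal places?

Check how each reaction changes W = C + 2·D + A + 2·E (weight of products minus weight of reactants):
R1: D -> E: (2·1) − (2·1) = 2 − 2 = 0
R2: D -> 2 C: (1·2) − (2·1) = 2 − 2 = 0
R3: E -> D: (2·1) − (2·1) = 2 − 2 = 0
Every reaction leaves W unchanged, so W is conserved and no simulation is needed: W(T) = W(0) = 20.20 + 2·44.57 + 43.87 + 2·45.76 = 244.73

Value at T = 244.73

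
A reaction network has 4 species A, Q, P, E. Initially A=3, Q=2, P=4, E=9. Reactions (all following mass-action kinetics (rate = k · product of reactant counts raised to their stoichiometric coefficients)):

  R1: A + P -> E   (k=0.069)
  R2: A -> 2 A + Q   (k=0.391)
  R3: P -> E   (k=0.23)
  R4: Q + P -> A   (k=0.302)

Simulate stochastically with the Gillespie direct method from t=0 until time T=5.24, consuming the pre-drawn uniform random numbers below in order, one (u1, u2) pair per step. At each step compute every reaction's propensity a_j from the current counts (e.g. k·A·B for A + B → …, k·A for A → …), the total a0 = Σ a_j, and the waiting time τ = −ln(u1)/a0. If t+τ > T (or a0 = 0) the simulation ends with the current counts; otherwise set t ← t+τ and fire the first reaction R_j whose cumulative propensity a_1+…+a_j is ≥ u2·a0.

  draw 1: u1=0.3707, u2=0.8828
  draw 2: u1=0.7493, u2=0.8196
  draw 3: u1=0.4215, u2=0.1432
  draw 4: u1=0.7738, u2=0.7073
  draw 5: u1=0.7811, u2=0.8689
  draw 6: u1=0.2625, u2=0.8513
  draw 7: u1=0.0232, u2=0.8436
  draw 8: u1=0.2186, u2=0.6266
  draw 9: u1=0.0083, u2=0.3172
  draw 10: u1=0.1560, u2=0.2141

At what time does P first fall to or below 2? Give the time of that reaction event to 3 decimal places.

Threshold first reached at t = 0.258

t=0.000: A=3 Q=2 P=4 E=9
Draw 1: a1=0.828, a2=1.173, a3=0.920, a4=2.416, a0=5.337; τ=−ln(0.3707)/5.337=0.186 → t=0.186; u2·a0=0.8828·5.337=4.712; a1+…+a3=2.921 < 4.712 ≤ a1+…+a4=5.337 → R4 fires; A=4 Q=1 P=3 E=9
Draw 2: a1=0.828, a2=1.564, a3=0.690, a4=0.906, a0=3.988; τ=−ln(0.7493)/3.988=0.072 → t=0.258; u2·a0=0.8196·3.988=3.269; a1+…+a3=3.082 < 3.269 ≤ a1+…+a4=3.988 → R4 fires; A=5 Q=0 P=2 E=9
Draw 3: a1=0.690, a2=1.955, a3=0.460, a4=0.000, a0=3.105; τ=−ln(0.4215)/3.105=0.278 → t=0.537; u2·a0=0.1432·3.105=0.445 ≤ a1=0.690 → R1 fires; A=4 Q=0 P=1 E=10
Draw 4: a1=0.276, a2=1.564, a3=0.230, a4=0.000, a0=2.070; τ=−ln(0.7738)/2.070=0.124 → t=0.660; u2·a0=0.7073·2.070=1.464; a1=0.276 < 1.464 ≤ a1+a2=1.840 → R2 fires; A=5 Q=1 P=1 E=10
Draw 5: a1=0.345, a2=1.955, a3=0.230, a4=0.302, a0=2.832; τ=−ln(0.7811)/2.832=0.087 → t=0.748; u2·a0=0.8689·2.832=2.461; a1+a2=2.300 < 2.461 ≤ a1+…+a3=2.530 → R3 fires; A=5 Q=1 P=0 E=11
Draw 6: a1=0.000, a2=1.955, a3=0.000, a4=0.000, a0=1.955; τ=−ln(0.2625)/1.955=0.684 → t=1.432; u2·a0=0.8513·1.955=1.664; a1=0.000 < 1.664 ≤ a1+a2=1.955 → R2 fires; A=6 Q=2 P=0 E=11
Draw 7: a1=0.000, a2=2.346, a3=0.000, a4=0.000, a0=2.346; τ=−ln(0.0232)/2.346=1.604 → t=3.036; u2·a0=0.8436·2.346=1.979; a1=0.000 < 1.979 ≤ a1+a2=2.346 → R2 fires; A=7 Q=3 P=0 E=11
Draw 8: a1=0.000, a2=2.737, a3=0.000, a4=0.000, a0=2.737; τ=−ln(0.2186)/2.737=0.556 → t=3.592; u2·a0=0.6266·2.737=1.715; a1=0.000 < 1.715 ≤ a1+a2=2.737 → R2 fires; A=8 Q=4 P=0 E=11
Draw 9: a1=0.000, a2=3.128, a3=0.000, a4=0.000, a0=3.128; τ=−ln(0.0083)/3.128=1.532 → t=5.123; u2·a0=0.3172·3.128=0.992; a1=0.000 < 0.992 ≤ a1+a2=3.128 → R2 fires; A=9 Q=5 P=0 E=11
Draw 10: a1=0.000, a2=3.519, a3=0.000, a4=0.000, a0=3.519; τ=−ln(0.1560)/3.519=0.528 → t=5.651 > T=5.24: stop.
P first becomes ≤ 2 when it reaches 2 at the event at t=0.258.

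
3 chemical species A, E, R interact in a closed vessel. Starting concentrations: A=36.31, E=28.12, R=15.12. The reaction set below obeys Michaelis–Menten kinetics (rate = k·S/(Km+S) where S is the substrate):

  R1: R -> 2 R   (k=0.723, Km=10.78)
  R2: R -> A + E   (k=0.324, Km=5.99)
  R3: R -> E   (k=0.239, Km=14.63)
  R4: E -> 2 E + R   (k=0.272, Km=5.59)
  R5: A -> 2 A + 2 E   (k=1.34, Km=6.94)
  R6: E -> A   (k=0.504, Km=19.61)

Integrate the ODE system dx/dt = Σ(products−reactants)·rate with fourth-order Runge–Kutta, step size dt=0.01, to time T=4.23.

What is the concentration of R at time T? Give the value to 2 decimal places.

R at T = 16.40

RK4 with dt=0.01: 423 steps to T=4.23. Trajectory (selected grid times):
t=0.00: A=36.31 E=28.12 R=15.12
t=0.47: A=37.09 E=29.31 R=15.26
t=0.94: A=37.87 E=30.51 R=15.40
t=1.41: A=38.66 E=31.70 R=15.54
t=1.88: A=39.45 E=32.90 R=15.68
t=2.35: A=40.25 E=34.10 R=15.83
t=2.82: A=41.05 E=35.31 R=15.97
t=3.29: A=41.85 E=36.51 R=16.11
t=3.76: A=42.66 E=37.72 R=16.26
t=4.23: A=43.47 E=38.93 R=16.40
Read off R at T=4.23: 16.40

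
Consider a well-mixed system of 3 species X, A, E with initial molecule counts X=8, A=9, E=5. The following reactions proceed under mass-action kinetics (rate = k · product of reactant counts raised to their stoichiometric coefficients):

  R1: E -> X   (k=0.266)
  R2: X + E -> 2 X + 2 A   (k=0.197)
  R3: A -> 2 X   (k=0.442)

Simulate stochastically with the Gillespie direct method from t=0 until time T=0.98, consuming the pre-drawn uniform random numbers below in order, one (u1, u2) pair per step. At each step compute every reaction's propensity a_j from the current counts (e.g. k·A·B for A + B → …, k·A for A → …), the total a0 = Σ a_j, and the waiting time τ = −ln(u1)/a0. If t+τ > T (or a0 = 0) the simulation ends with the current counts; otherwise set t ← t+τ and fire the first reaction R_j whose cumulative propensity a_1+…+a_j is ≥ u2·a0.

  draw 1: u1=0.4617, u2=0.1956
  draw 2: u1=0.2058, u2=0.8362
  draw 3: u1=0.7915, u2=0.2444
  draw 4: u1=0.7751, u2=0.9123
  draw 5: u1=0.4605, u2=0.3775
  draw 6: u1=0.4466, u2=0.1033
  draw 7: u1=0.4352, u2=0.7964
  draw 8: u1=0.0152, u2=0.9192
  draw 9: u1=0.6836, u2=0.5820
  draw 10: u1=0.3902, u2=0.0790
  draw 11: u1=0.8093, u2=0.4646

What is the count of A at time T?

t=0.000: X=8 A=9 E=5
Draw 1: a1=1.330, a2=7.880, a3=3.978, a0=13.188; τ=−ln(0.4617)/13.188=0.059 → t=0.059; u2·a0=0.1956·13.188=2.580; a1=1.330 < 2.580 ≤ a1+a2=9.210 → R2 fires; X=9 A=11 E=4
Draw 2: a1=1.064, a2=7.092, a3=4.862, a0=13.018; τ=−ln(0.2058)/13.018=0.121 → t=0.180; u2·a0=0.8362·13.018=10.886; a1+a2=8.156 < 10.886 ≤ a1+…+a3=13.018 → R3 fires; X=11 A=10 E=4
Draw 3: a1=1.064, a2=8.668, a3=4.420, a0=14.152; τ=−ln(0.7915)/14.152=0.017 → t=0.197; u2·a0=0.2444·14.152=3.459; a1=1.064 < 3.459 ≤ a1+a2=9.732 → R2 fires; X=12 A=12 E=3
Draw 4: a1=0.798, a2=7.092, a3=5.304, a0=13.194; τ=−ln(0.7751)/13.194=0.019 → t=0.216; u2·a0=0.9123·13.194=12.037; a1+a2=7.890 < 12.037 ≤ a1+…+a3=13.194 → R3 fires; X=14 A=11 E=3
Draw 5: a1=0.798, a2=8.274, a3=4.862, a0=13.934; τ=−ln(0.4605)/13.934=0.056 → t=0.272; u2·a0=0.3775·13.934=5.260; a1=0.798 < 5.260 ≤ a1+a2=9.072 → R2 fires; X=15 A=13 E=2
Draw 6: a1=0.532, a2=5.910, a3=5.746, a0=12.188; τ=−ln(0.4466)/12.188=0.066 → t=0.338; u2·a0=0.1033·12.188=1.259; a1=0.532 < 1.259 ≤ a1+a2=6.442 → R2 fires; X=16 A=15 E=1
Draw 7: a1=0.266, a2=3.152, a3=6.630, a0=10.048; τ=−ln(0.4352)/10.048=0.083 → t=0.420; u2·a0=0.7964·10.048=8.002; a1+a2=3.418 < 8.002 ≤ a1+…+a3=10.048 → R3 fires; X=18 A=14 E=1
Draw 8: a1=0.266, a2=3.546, a3=6.188, a0=10.000; τ=−ln(0.0152)/10.000=0.419 → t=0.839; u2·a0=0.9192·10.000=9.192; a1+a2=3.812 < 9.192 ≤ a1+…+a3=10.000 → R3 fires; X=20 A=13 E=1
Draw 9: a1=0.266, a2=3.940, a3=5.746, a0=9.952; τ=−ln(0.6836)/9.952=0.038 → t=0.877; u2·a0=0.5820·9.952=5.792; a1+a2=4.206 < 5.792 ≤ a1+…+a3=9.952 → R3 fires; X=22 A=12 E=1
Draw 10: a1=0.266, a2=4.334, a3=5.304, a0=9.904; τ=−ln(0.3902)/9.904=0.095 → t=0.972; u2·a0=0.0790·9.904=0.782; a1=0.266 < 0.782 ≤ a1+a2=4.600 → R2 fires; X=23 A=14 E=0
Draw 11: a1=0.000, a2=0.000, a3=6.188, a0=6.188; τ=−ln(0.8093)/6.188=0.034 → t=1.007 > T=0.98: stop.
Read off A at T=0.98: 14

A at T = 14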